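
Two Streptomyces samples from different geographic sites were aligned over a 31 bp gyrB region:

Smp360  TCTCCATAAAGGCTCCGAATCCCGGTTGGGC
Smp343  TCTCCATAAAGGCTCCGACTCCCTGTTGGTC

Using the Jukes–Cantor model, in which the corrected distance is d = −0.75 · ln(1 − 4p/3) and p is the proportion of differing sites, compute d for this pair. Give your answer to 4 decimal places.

Mismatches occur at site 19 (A↔C), site 24 (G↔T), site 30 (G↔T).
p = 3/31 = 0.096774.
d = −0.75 · ln(1 − (4/3)·0.096774) = −0.75 · ln(0.870968) = −0.75 · (-0.138150) = 0.1036.

0.1036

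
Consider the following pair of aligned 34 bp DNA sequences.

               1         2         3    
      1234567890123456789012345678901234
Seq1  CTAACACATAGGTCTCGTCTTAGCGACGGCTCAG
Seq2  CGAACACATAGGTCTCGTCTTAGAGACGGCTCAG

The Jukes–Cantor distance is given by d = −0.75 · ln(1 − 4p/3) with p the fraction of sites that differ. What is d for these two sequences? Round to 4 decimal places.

The sequences differ at positions 2 (T/G), 24 (C/A).
p = 2/34 = 0.058824.
d = −0.75 · ln(1 − (4/3)·0.058824) = −0.75 · ln(0.921568) = −0.75 · (-0.081679) = 0.0613.

0.0613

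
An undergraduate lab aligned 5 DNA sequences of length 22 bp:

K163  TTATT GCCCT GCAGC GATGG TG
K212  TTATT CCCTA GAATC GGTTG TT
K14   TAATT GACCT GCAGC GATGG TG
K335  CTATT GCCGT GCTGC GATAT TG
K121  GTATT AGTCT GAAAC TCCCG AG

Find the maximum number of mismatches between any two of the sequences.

14

Pairwise Hamming distances:
  K163 vs K212: 8
  K163 vs K14: 2
  K163 vs K335: 5
  K163 vs K121: 11
  K212 vs K14: 10
  K212 vs K335: 11
  K212 vs K121: 13
  K14 vs K335: 7
  K14 vs K121: 12
  K335 vs K121: 14
The largest is 14, between K335 and K121.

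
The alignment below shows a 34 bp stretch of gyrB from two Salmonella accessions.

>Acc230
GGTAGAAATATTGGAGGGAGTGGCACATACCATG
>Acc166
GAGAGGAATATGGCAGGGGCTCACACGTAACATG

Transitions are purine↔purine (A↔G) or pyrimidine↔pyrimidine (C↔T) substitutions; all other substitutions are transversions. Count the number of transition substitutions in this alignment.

Differing sites — 2:G/A (Ti); 3:T/G (Tv); 6:A/G (Ti); 12:T/G (Tv); 14:G/C (Tv); 19:A/G (Ti); 20:G/C (Tv); 22:G/C (Tv); 23:G/A (Ti); 27:A/G (Ti); 30:C/A (Tv).
Of the 11 differences, 5 transitions and 6 transversions, so the answer is 5.

5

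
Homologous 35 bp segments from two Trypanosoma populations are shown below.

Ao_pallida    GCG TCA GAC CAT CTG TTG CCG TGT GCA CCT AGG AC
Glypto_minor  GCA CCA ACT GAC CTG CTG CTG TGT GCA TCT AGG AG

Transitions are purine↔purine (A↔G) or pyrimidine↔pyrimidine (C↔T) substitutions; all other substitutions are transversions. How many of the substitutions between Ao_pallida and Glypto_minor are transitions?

Differing sites — 3:G/A (Ti); 4:T/C (Ti); 7:G/A (Ti); 8:A/C (Tv); 9:C/T (Ti); 10:C/G (Tv); 12:T/C (Ti); 16:T/C (Ti); 20:C/T (Ti); 28:C/T (Ti); 35:C/G (Tv).
Of the 11 differences, 8 transitions and 3 transversions, so the answer is 8.

8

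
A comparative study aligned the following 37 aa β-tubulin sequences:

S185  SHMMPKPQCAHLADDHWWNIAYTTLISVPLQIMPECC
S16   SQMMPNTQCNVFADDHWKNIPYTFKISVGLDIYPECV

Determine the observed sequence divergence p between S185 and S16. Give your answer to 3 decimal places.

0.378

Mismatches occur at site 2 (H→Q), site 6 (K→N), site 7 (P→T), site 10 (A→N), site 11 (H→V), site 12 (L→F), site 18 (W→K), site 21 (A→P), site 24 (T→F), site 25 (L→K), site 29 (P→G), site 31 (Q→D), site 33 (M→Y), site 37 (C→V).
There are 14 differences over 37 sites, so p = 14/37 = 0.378.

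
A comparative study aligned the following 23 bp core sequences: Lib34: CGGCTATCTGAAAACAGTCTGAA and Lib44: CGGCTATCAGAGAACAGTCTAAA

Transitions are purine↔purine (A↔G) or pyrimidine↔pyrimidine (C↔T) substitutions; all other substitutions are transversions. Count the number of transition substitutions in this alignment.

Mismatches occur at site 9 (T/A, transversion), site 12 (A/G, transition), site 21 (G/A, transition).
Of the 3 differences, 2 transitions and 1 transversion, so the answer is 2.

2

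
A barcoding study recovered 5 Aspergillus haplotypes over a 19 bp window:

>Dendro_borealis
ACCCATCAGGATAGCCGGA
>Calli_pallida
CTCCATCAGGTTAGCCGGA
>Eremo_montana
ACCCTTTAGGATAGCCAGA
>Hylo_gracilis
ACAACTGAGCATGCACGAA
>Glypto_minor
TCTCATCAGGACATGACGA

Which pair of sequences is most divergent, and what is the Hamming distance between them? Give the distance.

13

Pairwise Hamming distances:
  Dendro_borealis vs Calli_pallida: 3
  Dendro_borealis vs Eremo_montana: 3
  Dendro_borealis vs Hylo_gracilis: 9
  Dendro_borealis vs Glypto_minor: 7
  Calli_pallida vs Eremo_montana: 6
  Calli_pallida vs Hylo_gracilis: 12
  Calli_pallida vs Glypto_minor: 9
  Eremo_montana vs Hylo_gracilis: 10
  Eremo_montana vs Glypto_minor: 9
  Hylo_gracilis vs Glypto_minor: 13
The largest is 13, between Hylo_gracilis and Glypto_minor.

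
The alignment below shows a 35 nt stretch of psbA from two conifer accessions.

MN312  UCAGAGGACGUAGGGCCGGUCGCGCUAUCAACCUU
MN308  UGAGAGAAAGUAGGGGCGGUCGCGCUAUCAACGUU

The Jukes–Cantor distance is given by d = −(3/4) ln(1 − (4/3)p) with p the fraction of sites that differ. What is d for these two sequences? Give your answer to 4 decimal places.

Differing sites — 2:C/G; 7:G/A; 9:C/A; 16:C/G; 33:C/G.
p = 5/35 = 0.142857.
d = −0.75 · ln(1 − (4/3)·0.142857) = −0.75 · ln(0.809524) = −0.75 · (-0.211309) = 0.1585.

0.1585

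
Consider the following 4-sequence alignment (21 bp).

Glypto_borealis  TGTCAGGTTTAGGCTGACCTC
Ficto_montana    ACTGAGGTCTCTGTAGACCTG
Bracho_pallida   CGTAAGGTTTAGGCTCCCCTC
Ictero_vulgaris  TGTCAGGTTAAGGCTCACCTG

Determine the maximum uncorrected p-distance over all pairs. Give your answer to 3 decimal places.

0.524

Pairwise Hamming distances:
  Glypto_borealis vs Ficto_montana: 9
  Glypto_borealis vs Bracho_pallida: 4
  Glypto_borealis vs Ictero_vulgaris: 3
  Ficto_montana vs Bracho_pallida: 11
  Ficto_montana vs Ictero_vulgaris: 10
  Bracho_pallida vs Ictero_vulgaris: 5
The largest is 11 mismatches, between Ficto_montana and Bracho_pallida; p = 11/21 = 0.524.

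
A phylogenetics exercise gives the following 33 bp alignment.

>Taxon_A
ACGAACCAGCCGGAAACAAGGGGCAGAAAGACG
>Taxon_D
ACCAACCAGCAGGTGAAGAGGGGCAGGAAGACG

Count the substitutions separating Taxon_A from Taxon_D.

7

The sequences differ at positions 3 (G/C), 11 (C/A), 14 (A/T), 15 (A/G), 17 (C/A), 18 (A/G), 27 (A/G).
That gives 7 mismatches out of 33 aligned sites, so the Hamming distance is 7.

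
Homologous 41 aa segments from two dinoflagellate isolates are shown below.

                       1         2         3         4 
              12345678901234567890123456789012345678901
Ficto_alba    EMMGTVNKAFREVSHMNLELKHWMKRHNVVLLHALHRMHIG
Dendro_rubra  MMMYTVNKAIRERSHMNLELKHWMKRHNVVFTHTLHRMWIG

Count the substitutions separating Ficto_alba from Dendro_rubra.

The sequences differ at positions 1 (E/M), 4 (G/Y), 10 (F/I), 13 (V/R), 31 (L/F), 32 (L/T), 34 (A/T), 39 (H/W).
That gives 8 mismatches out of 41 aligned sites, so the Hamming distance is 8.

8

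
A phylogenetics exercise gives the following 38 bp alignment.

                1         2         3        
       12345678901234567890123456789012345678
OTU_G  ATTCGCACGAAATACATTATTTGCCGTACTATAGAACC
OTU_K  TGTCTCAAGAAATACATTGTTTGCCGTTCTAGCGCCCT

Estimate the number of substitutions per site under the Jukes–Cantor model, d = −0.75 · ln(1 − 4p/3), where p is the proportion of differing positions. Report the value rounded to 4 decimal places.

0.3658

Differing sites — 1:A/T; 2:T/G; 5:G/T; 8:C/A; 19:A/G; 28:A/T; 32:T/G; 33:A/C; 35:A/C; 36:A/C; 38:C/T.
p = 11/38 = 0.289474.
d = −0.75 · ln(1 − (4/3)·0.289474) = −0.75 · ln(0.614035) = −0.75 · (-0.487703) = 0.3658.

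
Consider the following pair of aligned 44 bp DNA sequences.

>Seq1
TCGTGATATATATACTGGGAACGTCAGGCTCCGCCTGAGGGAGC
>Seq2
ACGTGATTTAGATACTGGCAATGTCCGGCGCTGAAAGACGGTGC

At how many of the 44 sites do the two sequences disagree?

13

Mismatches occur at site 1 (T/A), site 8 (A/T), site 11 (T/G), site 19 (G/C), site 22 (C/T), site 26 (A/C), site 30 (T/G), site 32 (C/T), site 34 (C/A), site 35 (C/A), site 36 (T/A), site 39 (G/C), site 42 (A/T).
That gives 13 mismatches out of 44 aligned sites, so the Hamming distance is 13.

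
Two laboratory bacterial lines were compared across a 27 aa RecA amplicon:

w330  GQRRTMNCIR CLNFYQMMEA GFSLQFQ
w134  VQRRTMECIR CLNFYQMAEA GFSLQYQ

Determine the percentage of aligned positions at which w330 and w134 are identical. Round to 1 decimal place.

85.2%

Differing sites — 1:G/V; 7:N/E; 18:M/A; 26:F/Y.
23 of the 27 sites match, so the percent identity is 23/27 × 100 = 85.2%.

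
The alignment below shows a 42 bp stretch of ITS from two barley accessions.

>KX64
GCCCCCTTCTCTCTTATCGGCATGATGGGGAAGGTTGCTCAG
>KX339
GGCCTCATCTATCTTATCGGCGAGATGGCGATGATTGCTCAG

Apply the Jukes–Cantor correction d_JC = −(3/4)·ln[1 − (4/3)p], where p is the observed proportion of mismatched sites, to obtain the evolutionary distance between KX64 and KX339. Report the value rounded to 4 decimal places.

Mismatches occur at site 2 (C/G), site 5 (C/T), site 7 (T/A), site 11 (C/A), site 22 (A/G), site 23 (T/A), site 29 (G/C), site 32 (A/T), site 34 (G/A).
p = 9/42 = 0.214286.
d = −0.75 · ln(1 − (4/3)·0.214286) = −0.75 · ln(0.714285) = −0.75 · (-0.336473) = 0.2524.

0.2524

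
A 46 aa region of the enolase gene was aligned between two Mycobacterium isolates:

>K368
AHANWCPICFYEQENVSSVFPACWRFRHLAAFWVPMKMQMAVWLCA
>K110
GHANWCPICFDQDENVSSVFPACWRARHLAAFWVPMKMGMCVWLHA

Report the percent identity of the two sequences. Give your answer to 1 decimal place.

82.6%

Differing sites — 1:A/G; 11:Y/D; 12:E/Q; 13:Q/D; 26:F/A; 39:Q/G; 41:A/C; 45:C/H.
38 of the 46 sites match, so the percent identity is 38/46 × 100 = 82.6%.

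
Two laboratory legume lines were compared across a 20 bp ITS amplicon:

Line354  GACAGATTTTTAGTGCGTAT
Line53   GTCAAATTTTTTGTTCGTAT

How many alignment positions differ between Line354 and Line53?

4

Differing sites — 2:A/T; 5:G/A; 12:A/T; 15:G/T.
That gives 4 mismatches out of 20 aligned sites, so the Hamming distance is 4.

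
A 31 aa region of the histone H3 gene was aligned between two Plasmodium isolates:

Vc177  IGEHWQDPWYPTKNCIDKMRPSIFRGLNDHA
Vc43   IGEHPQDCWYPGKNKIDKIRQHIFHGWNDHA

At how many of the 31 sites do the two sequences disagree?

Differing sites — 5:W/P; 8:P/C; 12:T/G; 15:C/K; 19:M/I; 21:P/Q; 22:S/H; 25:R/H; 27:L/W.
That gives 9 mismatches out of 31 aligned sites, so the Hamming distance is 9.

9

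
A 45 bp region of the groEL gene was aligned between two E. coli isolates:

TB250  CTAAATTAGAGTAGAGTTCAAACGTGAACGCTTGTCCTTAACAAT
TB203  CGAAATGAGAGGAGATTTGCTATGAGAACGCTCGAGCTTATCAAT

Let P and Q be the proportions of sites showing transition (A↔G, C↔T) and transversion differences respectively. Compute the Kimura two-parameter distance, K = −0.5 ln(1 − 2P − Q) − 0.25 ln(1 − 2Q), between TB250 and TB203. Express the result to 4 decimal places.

Mismatches occur at site 2 (T↔G, transversion), site 7 (T↔G, transversion), site 12 (T↔G, transversion), site 16 (G↔T, transversion), site 19 (C↔G, transversion), site 20 (A↔C, transversion), site 21 (A↔T, transversion), site 23 (C↔T, transition), site 25 (T↔A, transversion), site 33 (T↔C, transition), site 35 (T↔A, transversion), site 36 (C↔G, transversion), site 41 (A↔T, transversion).
Of the 13 differences, 2 transitions and 11 transversions over 45 sites: P = 2/45 = 0.044444, Q = 11/45 = 0.244444.
d = −0.5·ln(0.666668) − 0.25·ln(0.511112) = −0.5·(-0.405463) − 0.25·(-0.671167) = 0.3705.

0.3705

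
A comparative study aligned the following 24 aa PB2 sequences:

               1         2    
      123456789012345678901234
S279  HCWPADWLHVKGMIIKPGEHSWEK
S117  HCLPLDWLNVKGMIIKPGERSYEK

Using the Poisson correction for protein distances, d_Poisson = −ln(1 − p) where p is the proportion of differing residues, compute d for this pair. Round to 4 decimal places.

Differing sites — 3:W/L; 5:A/L; 9:H/N; 20:H/R; 22:W/Y.
p = 5/24 = 0.208333.
d = −ln(1 − 0.208333) = −ln(0.791667) = 0.2336.

0.2336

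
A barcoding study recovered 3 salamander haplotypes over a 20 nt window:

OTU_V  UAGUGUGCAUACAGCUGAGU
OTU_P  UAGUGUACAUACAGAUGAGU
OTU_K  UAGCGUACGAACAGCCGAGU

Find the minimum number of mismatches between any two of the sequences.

2

Pairwise Hamming distances:
  OTU_V vs OTU_P: 2
  OTU_V vs OTU_K: 5
  OTU_P vs OTU_K: 5
The smallest is 2, between OTU_V and OTU_P.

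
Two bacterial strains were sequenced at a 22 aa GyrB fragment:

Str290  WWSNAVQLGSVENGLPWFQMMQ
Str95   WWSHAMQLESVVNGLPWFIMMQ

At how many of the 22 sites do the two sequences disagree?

5

Mismatches occur at site 4 (N/H), site 6 (V/M), site 9 (G/E), site 12 (E/V), site 19 (Q/I).
That gives 5 mismatches out of 22 aligned sites, so the Hamming distance is 5.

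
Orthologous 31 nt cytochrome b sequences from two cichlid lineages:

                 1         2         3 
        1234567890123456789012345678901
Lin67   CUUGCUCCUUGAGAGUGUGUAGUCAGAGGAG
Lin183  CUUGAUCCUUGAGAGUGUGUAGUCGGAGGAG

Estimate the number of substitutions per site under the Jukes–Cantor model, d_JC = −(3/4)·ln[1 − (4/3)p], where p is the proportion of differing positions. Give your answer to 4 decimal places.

Differing sites — 5:C/A; 25:A/G.
p = 2/31 = 0.064516.
d = −0.75 · ln(1 − (4/3)·0.064516) = −0.75 · ln(0.913979) = −0.75 · (-0.089948) = 0.0675.

0.0675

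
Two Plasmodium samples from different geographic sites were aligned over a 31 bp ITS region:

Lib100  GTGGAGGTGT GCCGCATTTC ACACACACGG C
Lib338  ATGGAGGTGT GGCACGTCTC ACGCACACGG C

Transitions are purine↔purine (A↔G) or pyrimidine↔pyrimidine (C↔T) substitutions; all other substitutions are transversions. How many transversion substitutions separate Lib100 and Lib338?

Differing sites — 1:G/A (Ti); 12:C/G (Tv); 14:G/A (Ti); 16:A/G (Ti); 18:T/C (Ti); 23:A/G (Ti).
Of the 6 differences, 5 transitions and 1 transversion, so the answer is 1.

1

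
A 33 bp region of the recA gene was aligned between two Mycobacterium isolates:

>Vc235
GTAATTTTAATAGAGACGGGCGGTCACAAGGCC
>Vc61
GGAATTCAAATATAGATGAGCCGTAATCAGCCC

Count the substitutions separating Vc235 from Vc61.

11

The sequences differ at positions 2 (T/G), 7 (T/C), 8 (T/A), 13 (G/T), 17 (C/T), 19 (G/A), 22 (G/C), 25 (C/A), 27 (C/T), 28 (A/C), 31 (G/C).
That gives 11 mismatches out of 33 aligned sites, so the Hamming distance is 11.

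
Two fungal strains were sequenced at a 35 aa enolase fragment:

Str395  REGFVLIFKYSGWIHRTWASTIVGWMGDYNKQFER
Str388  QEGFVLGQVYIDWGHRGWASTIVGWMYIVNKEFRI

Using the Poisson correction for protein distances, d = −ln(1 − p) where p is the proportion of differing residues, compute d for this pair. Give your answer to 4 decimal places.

0.5108

Differing sites — 1:R/Q; 7:I/G; 8:F/Q; 9:K/V; 11:S/I; 12:G/D; 14:I/G; 17:T/G; 27:G/Y; 28:D/I; 29:Y/V; 32:Q/E; 34:E/R; 35:R/I.
p = 14/35 = 0.400000.
d = −ln(1 − 0.400000) = −ln(0.600000) = 0.5108.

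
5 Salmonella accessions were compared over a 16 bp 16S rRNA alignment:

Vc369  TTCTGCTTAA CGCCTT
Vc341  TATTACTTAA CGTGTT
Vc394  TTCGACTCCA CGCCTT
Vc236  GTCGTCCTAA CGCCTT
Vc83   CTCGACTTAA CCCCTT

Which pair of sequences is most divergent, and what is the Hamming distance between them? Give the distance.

8

Pairwise Hamming distances:
  Vc369 vs Vc341: 5
  Vc369 vs Vc394: 4
  Vc369 vs Vc236: 4
  Vc369 vs Vc83: 4
  Vc341 vs Vc394: 7
  Vc341 vs Vc236: 8
  Vc341 vs Vc83: 7
  Vc394 vs Vc236: 5
  Vc394 vs Vc83: 4
  Vc236 vs Vc83: 4
The largest is 8, between Vc341 and Vc236.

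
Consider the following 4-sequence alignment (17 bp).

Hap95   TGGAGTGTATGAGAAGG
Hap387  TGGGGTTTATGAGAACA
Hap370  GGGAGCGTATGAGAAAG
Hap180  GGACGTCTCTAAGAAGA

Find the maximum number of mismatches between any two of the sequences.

8

Pairwise Hamming distances:
  Hap95 vs Hap387: 4
  Hap95 vs Hap370: 3
  Hap95 vs Hap180: 7
  Hap387 vs Hap370: 6
  Hap387 vs Hap180: 7
  Hap370 vs Hap180: 8
The largest is 8, between Hap370 and Hap180.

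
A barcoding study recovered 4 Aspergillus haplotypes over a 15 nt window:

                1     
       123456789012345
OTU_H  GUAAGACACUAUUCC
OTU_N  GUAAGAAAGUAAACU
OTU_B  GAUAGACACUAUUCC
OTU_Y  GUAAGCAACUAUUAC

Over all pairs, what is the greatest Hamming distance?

Pairwise Hamming distances:
  OTU_H vs OTU_N: 5
  OTU_H vs OTU_B: 2
  OTU_H vs OTU_Y: 3
  OTU_N vs OTU_B: 7
  OTU_N vs OTU_Y: 6
  OTU_B vs OTU_Y: 5
The largest is 7, between OTU_N and OTU_B.

7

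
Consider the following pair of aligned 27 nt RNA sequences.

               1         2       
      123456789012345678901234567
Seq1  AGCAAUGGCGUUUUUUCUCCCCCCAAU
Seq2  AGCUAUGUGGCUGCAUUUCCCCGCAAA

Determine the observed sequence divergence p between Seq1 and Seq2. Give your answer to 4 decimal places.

The sequences differ at positions 4 (A/U), 8 (G/U), 9 (C/G), 11 (U/C), 13 (U/G), 14 (U/C), 15 (U/A), 17 (C/U), 23 (C/G), 27 (U/A).
There are 10 differences over 27 sites, so p = 10/27 = 0.3704.

0.3704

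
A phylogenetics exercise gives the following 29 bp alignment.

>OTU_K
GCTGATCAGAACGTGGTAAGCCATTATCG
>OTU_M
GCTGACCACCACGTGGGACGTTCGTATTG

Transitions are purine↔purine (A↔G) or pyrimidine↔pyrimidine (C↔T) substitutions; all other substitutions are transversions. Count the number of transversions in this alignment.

The sequences differ at positions 6 (T/C, transition), 9 (G/C, transversion), 10 (A/C, transversion), 17 (T/G, transversion), 19 (A/C, transversion), 21 (C/T, transition), 22 (C/T, transition), 23 (A/C, transversion), 24 (T/G, transversion), 28 (C/T, transition).
Of the 10 differences, 4 transitions and 6 transversions, so the answer is 6.

6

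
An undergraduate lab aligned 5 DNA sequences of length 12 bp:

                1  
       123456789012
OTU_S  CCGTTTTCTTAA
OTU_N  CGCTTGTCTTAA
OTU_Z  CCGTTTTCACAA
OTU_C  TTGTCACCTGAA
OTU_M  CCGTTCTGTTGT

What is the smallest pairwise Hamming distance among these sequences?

Pairwise Hamming distances:
  OTU_S vs OTU_N: 3
  OTU_S vs OTU_Z: 2
  OTU_S vs OTU_C: 6
  OTU_S vs OTU_M: 4
  OTU_N vs OTU_Z: 5
  OTU_N vs OTU_C: 7
  OTU_N vs OTU_M: 6
  OTU_Z vs OTU_C: 7
  OTU_Z vs OTU_M: 6
  OTU_C vs OTU_M: 9
The smallest is 2, between OTU_S and OTU_Z.

2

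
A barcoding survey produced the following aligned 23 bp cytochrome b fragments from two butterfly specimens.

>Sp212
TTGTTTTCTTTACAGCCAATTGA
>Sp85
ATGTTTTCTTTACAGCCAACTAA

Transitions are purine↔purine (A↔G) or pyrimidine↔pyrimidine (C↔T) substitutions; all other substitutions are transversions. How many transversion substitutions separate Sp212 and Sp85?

Differing sites — 1:T/A (Tv); 20:T/C (Ti); 22:G/A (Ti).
Of the 3 differences, 2 transitions and 1 transversion, so the answer is 1.

1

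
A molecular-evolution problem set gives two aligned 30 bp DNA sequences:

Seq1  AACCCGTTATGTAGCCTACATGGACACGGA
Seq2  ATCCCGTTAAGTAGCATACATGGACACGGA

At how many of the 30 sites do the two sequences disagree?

3

The sequences differ at positions 2 (A/T), 10 (T/A), 16 (C/A).
That gives 3 mismatches out of 30 aligned sites, so the Hamming distance is 3.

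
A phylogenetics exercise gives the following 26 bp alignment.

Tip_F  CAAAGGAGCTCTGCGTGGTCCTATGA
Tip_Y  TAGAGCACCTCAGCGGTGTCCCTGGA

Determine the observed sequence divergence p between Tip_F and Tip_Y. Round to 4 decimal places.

0.3846

Differing sites — 1:C/T; 3:A/G; 6:G/C; 8:G/C; 12:T/A; 16:T/G; 17:G/T; 22:T/C; 23:A/T; 24:T/G.
There are 10 differences over 26 sites, so p = 10/26 = 0.3846.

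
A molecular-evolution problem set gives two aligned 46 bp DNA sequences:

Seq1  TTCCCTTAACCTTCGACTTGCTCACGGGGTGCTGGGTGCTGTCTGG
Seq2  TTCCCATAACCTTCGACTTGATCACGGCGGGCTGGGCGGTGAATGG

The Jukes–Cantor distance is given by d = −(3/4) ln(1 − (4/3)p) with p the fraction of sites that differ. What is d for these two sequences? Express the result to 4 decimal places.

0.1979

The sequences differ at positions 6 (T/A), 21 (C/A), 28 (G/C), 30 (T/G), 37 (T/C), 39 (C/G), 42 (T/A), 43 (C/A).
p = 8/46 = 0.173913.
d = −0.75 · ln(1 − (4/3)·0.173913) = −0.75 · ln(0.768116) = −0.75 · (-0.263815) = 0.1979.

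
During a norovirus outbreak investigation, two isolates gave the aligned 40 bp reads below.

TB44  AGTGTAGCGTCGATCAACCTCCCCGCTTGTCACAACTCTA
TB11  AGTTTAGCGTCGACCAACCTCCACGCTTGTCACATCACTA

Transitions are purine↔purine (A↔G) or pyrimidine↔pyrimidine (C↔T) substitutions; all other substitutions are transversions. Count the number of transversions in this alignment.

4

The sequences differ at positions 4 (G/T, transversion), 14 (T/C, transition), 23 (C/A, transversion), 35 (A/T, transversion), 37 (T/A, transversion).
Of the 5 differences, 1 transition and 4 transversions, so the answer is 4.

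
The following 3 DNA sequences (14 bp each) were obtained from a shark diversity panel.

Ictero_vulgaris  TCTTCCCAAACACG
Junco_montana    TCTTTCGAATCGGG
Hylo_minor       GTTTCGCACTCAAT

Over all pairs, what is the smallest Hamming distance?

5

Pairwise Hamming distances:
  Ictero_vulgaris vs Junco_montana: 5
  Ictero_vulgaris vs Hylo_minor: 7
  Junco_montana vs Hylo_minor: 9
The smallest is 5, between Ictero_vulgaris and Junco_montana.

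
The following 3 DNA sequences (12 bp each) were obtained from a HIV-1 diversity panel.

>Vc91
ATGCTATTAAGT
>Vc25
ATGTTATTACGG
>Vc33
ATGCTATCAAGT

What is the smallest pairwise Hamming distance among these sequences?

1

Pairwise Hamming distances:
  Vc91 vs Vc25: 3
  Vc91 vs Vc33: 1
  Vc25 vs Vc33: 4
The smallest is 1, between Vc91 and Vc33.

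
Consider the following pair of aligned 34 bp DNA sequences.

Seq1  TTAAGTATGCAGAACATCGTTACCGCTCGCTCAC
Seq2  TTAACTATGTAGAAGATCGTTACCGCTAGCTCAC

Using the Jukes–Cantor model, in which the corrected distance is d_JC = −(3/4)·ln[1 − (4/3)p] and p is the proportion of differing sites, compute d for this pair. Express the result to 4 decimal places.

The sequences differ at positions 5 (G/C), 10 (C/T), 15 (C/G), 28 (C/A).
p = 4/34 = 0.117647.
d = −0.75 · ln(1 − (4/3)·0.117647) = −0.75 · ln(0.843137) = −0.75 · (-0.170626) = 0.1280.

0.1280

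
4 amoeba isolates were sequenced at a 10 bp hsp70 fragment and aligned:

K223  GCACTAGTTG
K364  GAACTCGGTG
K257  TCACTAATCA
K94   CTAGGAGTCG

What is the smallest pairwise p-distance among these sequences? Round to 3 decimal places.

Pairwise Hamming distances:
  K223 vs K364: 3
  K223 vs K257: 4
  K223 vs K94: 5
  K364 vs K257: 7
  K364 vs K94: 7
  K257 vs K94: 6
The smallest is 3 mismatches, between K223 and K364; p = 3/10 = 0.300.

0.300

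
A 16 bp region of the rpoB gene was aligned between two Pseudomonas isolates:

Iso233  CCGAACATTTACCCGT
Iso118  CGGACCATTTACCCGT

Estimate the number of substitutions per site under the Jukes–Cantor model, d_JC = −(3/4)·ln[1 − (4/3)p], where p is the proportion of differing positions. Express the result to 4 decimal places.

Differing sites — 2:C/G; 5:A/C.
p = 2/16 = 0.125000.
d = −0.75 · ln(1 − (4/3)·0.125000) = −0.75 · ln(0.833333) = −0.75 · (-0.182322) = 0.1367.

0.1367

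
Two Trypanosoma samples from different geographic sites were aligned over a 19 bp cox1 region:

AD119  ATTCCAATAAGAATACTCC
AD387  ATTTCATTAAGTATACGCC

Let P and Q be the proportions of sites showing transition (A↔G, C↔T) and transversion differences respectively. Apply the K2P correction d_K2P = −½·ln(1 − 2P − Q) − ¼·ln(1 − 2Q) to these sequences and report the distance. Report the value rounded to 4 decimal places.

0.2476

The sequences differ at positions 4 (C/T, transition), 7 (A/T, transversion), 12 (A/T, transversion), 17 (T/G, transversion).
Of the 4 differences, 1 transition and 3 transversions over 19 sites: P = 1/19 = 0.052632, Q = 3/19 = 0.157895.
d = −0.5·ln(0.736841) − 0.25·ln(0.684210) = −0.5·(-0.305383) − 0.25·(-0.379490) = 0.2476.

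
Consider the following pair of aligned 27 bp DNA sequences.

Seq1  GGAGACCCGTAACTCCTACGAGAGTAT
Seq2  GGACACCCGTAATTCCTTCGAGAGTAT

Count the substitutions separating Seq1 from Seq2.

Differing sites — 4:G/C; 13:C/T; 18:A/T.
That gives 3 mismatches out of 27 aligned sites, so the Hamming distance is 3.

3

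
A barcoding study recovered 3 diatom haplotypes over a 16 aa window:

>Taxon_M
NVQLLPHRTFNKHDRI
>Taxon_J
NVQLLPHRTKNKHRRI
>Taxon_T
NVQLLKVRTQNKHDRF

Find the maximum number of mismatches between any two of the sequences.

5

Pairwise Hamming distances:
  Taxon_M vs Taxon_J: 2
  Taxon_M vs Taxon_T: 4
  Taxon_J vs Taxon_T: 5
The largest is 5, between Taxon_J and Taxon_T.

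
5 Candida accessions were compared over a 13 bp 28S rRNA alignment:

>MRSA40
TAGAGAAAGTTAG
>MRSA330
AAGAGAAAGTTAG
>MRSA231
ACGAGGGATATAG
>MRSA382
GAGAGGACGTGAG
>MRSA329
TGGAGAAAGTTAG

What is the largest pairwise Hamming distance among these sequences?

7

Pairwise Hamming distances:
  MRSA40 vs MRSA330: 1
  MRSA40 vs MRSA231: 6
  MRSA40 vs MRSA382: 4
  MRSA40 vs MRSA329: 1
  MRSA330 vs MRSA231: 5
  MRSA330 vs MRSA382: 4
  MRSA330 vs MRSA329: 2
  MRSA231 vs MRSA382: 7
  MRSA231 vs MRSA329: 6
  MRSA382 vs MRSA329: 5
The largest is 7, between MRSA231 and MRSA382.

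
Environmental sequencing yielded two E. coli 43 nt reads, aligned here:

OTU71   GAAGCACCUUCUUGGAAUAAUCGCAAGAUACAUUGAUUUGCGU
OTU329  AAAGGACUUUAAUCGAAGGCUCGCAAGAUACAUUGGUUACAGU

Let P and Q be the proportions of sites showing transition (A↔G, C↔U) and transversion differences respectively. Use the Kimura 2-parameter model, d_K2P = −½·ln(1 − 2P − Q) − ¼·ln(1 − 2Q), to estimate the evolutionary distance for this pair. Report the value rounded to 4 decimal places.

0.3871

The sequences differ at positions 1 (G/A, transition), 5 (C/G, transversion), 8 (C/U, transition), 11 (C/A, transversion), 12 (U/A, transversion), 14 (G/C, transversion), 18 (U/G, transversion), 19 (A/G, transition), 20 (A/C, transversion), 36 (A/G, transition), 39 (U/A, transversion), 40 (G/C, transversion), 41 (C/A, transversion).
Of the 13 differences, 4 transitions and 9 transversions over 43 sites: P = 4/43 = 0.093023, Q = 9/43 = 0.209302.
d = −0.5·ln(0.604652) − 0.25·ln(0.581396) = −0.5·(-0.503102) − 0.25·(-0.542323) = 0.3871.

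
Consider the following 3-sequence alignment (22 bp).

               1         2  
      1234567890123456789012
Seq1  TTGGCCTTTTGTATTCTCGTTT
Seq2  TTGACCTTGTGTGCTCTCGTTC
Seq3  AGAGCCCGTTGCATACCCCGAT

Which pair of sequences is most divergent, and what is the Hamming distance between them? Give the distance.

Pairwise Hamming distances:
  Seq1 vs Seq2: 5
  Seq1 vs Seq3: 11
  Seq2 vs Seq3: 16
The largest is 16, between Seq2 and Seq3.

16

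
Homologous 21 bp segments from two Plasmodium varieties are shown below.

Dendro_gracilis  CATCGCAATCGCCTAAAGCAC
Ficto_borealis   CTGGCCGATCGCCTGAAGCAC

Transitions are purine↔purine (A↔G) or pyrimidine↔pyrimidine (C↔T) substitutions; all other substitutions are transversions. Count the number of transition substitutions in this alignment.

2

Differing sites — 2:A/T (Tv); 3:T/G (Tv); 4:C/G (Tv); 5:G/C (Tv); 7:A/G (Ti); 15:A/G (Ti).
Of the 6 differences, 2 transitions and 4 transversions, so the answer is 2.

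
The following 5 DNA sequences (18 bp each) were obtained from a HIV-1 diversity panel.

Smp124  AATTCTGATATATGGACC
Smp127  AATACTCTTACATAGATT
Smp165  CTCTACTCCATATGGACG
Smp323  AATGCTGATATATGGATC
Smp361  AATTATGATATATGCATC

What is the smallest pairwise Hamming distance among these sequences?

Pairwise Hamming distances:
  Smp124 vs Smp127: 7
  Smp124 vs Smp165: 9
  Smp124 vs Smp323: 2
  Smp124 vs Smp361: 3
  Smp127 vs Smp165: 13
  Smp127 vs Smp323: 6
  Smp127 vs Smp361: 8
  Smp165 vs Smp323: 11
  Smp165 vs Smp361: 10
  Smp323 vs Smp361: 3
The smallest is 2, between Smp124 and Smp323.

2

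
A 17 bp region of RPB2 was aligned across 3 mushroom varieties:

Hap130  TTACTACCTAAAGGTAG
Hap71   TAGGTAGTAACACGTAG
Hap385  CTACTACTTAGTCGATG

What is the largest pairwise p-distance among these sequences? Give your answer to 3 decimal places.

Pairwise Hamming distances:
  Hap130 vs Hap71: 8
  Hap130 vs Hap385: 7
  Hap71 vs Hap385: 10
The largest is 10 mismatches, between Hap71 and Hap385; p = 10/17 = 0.588.

0.588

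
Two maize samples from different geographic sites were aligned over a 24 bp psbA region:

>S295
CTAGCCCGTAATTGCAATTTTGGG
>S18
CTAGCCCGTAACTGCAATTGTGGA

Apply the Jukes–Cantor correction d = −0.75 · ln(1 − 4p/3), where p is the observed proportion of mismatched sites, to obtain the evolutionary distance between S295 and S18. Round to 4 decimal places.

The sequences differ at positions 12 (T/C), 20 (T/G), 24 (G/A).
p = 3/24 = 0.125000.
d = −0.75 · ln(1 − (4/3)·0.125000) = −0.75 · ln(0.833333) = −0.75 · (-0.182322) = 0.1367.

0.1367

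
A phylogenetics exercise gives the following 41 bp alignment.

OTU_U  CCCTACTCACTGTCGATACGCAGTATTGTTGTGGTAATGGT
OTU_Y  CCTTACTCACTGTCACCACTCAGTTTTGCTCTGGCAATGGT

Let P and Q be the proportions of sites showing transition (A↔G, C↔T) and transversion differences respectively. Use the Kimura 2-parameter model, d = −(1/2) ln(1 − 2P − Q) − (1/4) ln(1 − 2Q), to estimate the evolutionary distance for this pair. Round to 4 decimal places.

0.2631

Mismatches occur at site 3 (C/T, transition), site 15 (G/A, transition), site 16 (A/C, transversion), site 17 (T/C, transition), site 20 (G/T, transversion), site 25 (A/T, transversion), site 29 (T/C, transition), site 31 (G/C, transversion), site 35 (T/C, transition).
Of the 9 differences, 5 transitions and 4 transversions over 41 sites: P = 5/41 = 0.121951, Q = 4/41 = 0.097561.
d = −0.5·ln(0.658537) − 0.25·ln(0.804878) = −0.5·(-0.417735) − 0.25·(-0.217065) = 0.2631.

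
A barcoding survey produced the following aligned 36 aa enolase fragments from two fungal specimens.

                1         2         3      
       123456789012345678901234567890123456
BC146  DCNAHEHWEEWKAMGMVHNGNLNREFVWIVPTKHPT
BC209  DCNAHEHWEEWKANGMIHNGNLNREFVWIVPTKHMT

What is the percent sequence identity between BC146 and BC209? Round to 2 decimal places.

91.67%

Mismatches occur at site 14 (M↔N), site 17 (V↔I), site 35 (P↔M).
33 of the 36 sites match, so the percent identity is 33/36 × 100 = 91.67%.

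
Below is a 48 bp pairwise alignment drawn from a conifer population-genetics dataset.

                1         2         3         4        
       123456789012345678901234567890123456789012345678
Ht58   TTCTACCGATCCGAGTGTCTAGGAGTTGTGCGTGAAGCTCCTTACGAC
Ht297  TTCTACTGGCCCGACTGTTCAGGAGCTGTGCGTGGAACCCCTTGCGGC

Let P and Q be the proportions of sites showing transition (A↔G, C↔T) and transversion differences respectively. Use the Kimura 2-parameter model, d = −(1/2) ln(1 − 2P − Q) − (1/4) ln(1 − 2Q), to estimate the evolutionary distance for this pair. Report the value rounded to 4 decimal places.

0.3368

Differing sites — 7:C/T (Ti); 9:A/G (Ti); 10:T/C (Ti); 15:G/C (Tv); 19:C/T (Ti); 20:T/C (Ti); 26:T/C (Ti); 35:A/G (Ti); 37:G/A (Ti); 39:T/C (Ti); 44:A/G (Ti); 47:A/G (Ti).
Of the 12 differences, 11 transitions and 1 transversion over 48 sites: P = 11/48 = 0.229167, Q = 1/48 = 0.020833.
d = −0.5·ln(0.520833) − 0.25·ln(0.958334) = −0.5·(-0.652326) − 0.25·(-0.042559) = 0.3368.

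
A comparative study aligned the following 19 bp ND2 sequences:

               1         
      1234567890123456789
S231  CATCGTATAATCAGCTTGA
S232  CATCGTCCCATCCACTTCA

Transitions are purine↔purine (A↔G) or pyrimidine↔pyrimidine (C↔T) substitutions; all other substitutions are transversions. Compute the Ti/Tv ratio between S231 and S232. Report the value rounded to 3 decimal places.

Mismatches occur at site 7 (A→C, transversion), site 8 (T→C, transition), site 9 (A→C, transversion), site 13 (A→C, transversion), site 14 (G→A, transition), site 18 (G→C, transversion).
Of the 6 differences, 2 transitions and 4 transversions, so Ti/Tv = 2/4 = 0.500.

0.500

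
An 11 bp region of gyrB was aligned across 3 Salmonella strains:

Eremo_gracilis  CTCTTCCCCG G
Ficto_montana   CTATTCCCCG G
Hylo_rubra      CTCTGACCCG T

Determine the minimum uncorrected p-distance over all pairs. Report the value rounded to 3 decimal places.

Pairwise Hamming distances:
  Eremo_gracilis vs Ficto_montana: 1
  Eremo_gracilis vs Hylo_rubra: 3
  Ficto_montana vs Hylo_rubra: 4
The smallest is 1 mismatch, between Eremo_gracilis and Ficto_montana; p = 1/11 = 0.091.

0.091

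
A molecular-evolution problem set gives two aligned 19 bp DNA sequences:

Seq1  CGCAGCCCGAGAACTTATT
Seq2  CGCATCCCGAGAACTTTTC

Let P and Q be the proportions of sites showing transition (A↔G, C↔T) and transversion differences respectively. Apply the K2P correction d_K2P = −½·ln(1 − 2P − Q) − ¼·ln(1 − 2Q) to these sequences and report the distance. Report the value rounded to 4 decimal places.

Differing sites — 5:G/T (Tv); 17:A/T (Tv); 19:T/C (Ti).
Of the 3 differences, 1 transition and 2 transversions over 19 sites: P = 1/19 = 0.052632, Q = 2/19 = 0.105263.
d = −0.5·ln(0.789473) − 0.25·ln(0.789474) = −0.5·(-0.236390) − 0.25·(-0.236388) = 0.1773.

0.1773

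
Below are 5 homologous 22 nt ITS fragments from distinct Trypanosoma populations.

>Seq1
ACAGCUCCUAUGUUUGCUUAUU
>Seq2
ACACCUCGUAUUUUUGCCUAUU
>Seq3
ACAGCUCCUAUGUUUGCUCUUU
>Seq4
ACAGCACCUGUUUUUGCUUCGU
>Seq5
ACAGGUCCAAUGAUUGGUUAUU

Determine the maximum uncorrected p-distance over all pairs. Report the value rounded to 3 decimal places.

Pairwise Hamming distances:
  Seq1 vs Seq2: 4
  Seq1 vs Seq3: 2
  Seq1 vs Seq4: 5
  Seq1 vs Seq5: 4
  Seq2 vs Seq3: 6
  Seq2 vs Seq4: 7
  Seq2 vs Seq5: 8
  Seq3 vs Seq4: 6
  Seq3 vs Seq5: 6
  Seq4 vs Seq5: 9
The largest is 9 mismatches, between Seq4 and Seq5; p = 9/22 = 0.409.

0.409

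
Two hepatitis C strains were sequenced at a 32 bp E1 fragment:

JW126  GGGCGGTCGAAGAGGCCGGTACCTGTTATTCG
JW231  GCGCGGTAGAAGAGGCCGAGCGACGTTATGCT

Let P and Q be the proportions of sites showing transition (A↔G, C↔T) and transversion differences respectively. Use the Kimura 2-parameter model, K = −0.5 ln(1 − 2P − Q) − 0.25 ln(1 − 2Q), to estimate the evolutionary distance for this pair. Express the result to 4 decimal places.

Differing sites — 2:G/C (Tv); 8:C/A (Tv); 19:G/A (Ti); 20:T/G (Tv); 21:A/C (Tv); 22:C/G (Tv); 23:C/A (Tv); 24:T/C (Ti); 30:T/G (Tv); 32:G/T (Tv).
Of the 10 differences, 2 transitions and 8 transversions over 32 sites: P = 2/32 = 0.062500, Q = 8/32 = 0.250000.
d = −0.5·ln(0.625000) − 0.25·ln(0.500000) = −0.5·(-0.470004) − 0.25·(-0.693147) = 0.4083.

0.4083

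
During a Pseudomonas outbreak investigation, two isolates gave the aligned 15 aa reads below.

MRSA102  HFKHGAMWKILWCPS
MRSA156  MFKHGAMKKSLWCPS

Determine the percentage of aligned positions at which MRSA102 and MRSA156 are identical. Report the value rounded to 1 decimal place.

Differing sites — 1:H/M; 8:W/K; 10:I/S.
12 of the 15 sites match, so the percent identity is 12/15 × 100 = 80.0%.

80.0%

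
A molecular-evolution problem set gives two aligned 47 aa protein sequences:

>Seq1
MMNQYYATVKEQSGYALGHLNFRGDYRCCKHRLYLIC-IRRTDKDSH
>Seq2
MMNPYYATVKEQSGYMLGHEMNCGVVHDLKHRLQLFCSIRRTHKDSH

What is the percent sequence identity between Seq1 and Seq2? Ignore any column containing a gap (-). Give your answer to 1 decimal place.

69.6%

Excluding the 1 gap column leaves 46 comparable sites.
Differing sites — 4:Q/P; 16:A/M; 20:L/E; 21:N/M; 22:F/N; 23:R/C; 25:D/V; 26:Y/V; 27:R/H; 28:C/D; 29:C/L; 34:Y/Q; 36:I/F; 43:D/H.
32 of the 46 comparable sites match, so the percent identity is 32/46 × 100 = 69.6%.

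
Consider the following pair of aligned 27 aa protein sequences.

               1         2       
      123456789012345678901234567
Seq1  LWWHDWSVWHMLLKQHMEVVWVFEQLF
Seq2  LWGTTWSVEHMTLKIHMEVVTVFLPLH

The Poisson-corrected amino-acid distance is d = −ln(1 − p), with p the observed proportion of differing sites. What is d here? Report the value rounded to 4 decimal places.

Mismatches occur at site 3 (W→G), site 4 (H→T), site 5 (D→T), site 9 (W→E), site 12 (L→T), site 15 (Q→I), site 21 (W→T), site 24 (E→L), site 25 (Q→P), site 27 (F→H).
p = 10/27 = 0.370370.
d = −ln(1 − 0.370370) = −ln(0.629630) = 0.4626.

0.4626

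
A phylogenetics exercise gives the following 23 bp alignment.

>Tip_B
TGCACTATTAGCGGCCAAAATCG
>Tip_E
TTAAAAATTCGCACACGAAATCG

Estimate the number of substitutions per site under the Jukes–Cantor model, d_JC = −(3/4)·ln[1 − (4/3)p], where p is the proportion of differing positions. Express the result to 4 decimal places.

0.5532

The sequences differ at positions 2 (G/T), 3 (C/A), 5 (C/A), 6 (T/A), 10 (A/C), 13 (G/A), 14 (G/C), 15 (C/A), 17 (A/G).
p = 9/23 = 0.391304.
d = −0.75 · ln(1 − (4/3)·0.391304) = −0.75 · ln(0.478261) = −0.75 · (-0.737599) = 0.5532.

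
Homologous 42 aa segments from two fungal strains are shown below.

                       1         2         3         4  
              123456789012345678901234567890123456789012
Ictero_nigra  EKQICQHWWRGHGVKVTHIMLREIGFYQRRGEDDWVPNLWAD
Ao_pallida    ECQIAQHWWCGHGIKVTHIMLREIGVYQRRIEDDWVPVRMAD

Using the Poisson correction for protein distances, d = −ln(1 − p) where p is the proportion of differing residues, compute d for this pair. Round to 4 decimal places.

Differing sites — 2:K/C; 5:C/A; 10:R/C; 14:V/I; 26:F/V; 31:G/I; 38:N/V; 39:L/R; 40:W/M.
p = 9/42 = 0.214286.
d = −ln(1 − 0.214286) = −ln(0.785714) = 0.2412.

0.2412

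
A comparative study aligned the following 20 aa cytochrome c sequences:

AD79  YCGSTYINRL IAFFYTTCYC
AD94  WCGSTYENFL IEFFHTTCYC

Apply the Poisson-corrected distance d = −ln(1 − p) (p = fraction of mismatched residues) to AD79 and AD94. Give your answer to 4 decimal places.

Differing sites — 1:Y/W; 7:I/E; 9:R/F; 12:A/E; 15:Y/H.
p = 5/20 = 0.250000.
d = −ln(1 − 0.250000) = −ln(0.750000) = 0.2877.

0.2877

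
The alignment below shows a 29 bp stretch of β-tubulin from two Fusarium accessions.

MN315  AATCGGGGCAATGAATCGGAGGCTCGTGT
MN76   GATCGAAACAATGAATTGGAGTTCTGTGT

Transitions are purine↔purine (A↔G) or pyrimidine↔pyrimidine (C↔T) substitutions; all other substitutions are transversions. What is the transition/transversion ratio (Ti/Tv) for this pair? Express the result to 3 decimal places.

Differing sites — 1:A/G (Ti); 6:G/A (Ti); 7:G/A (Ti); 8:G/A (Ti); 17:C/T (Ti); 22:G/T (Tv); 23:C/T (Ti); 24:T/C (Ti); 25:C/T (Ti).
Of the 9 differences, 8 transitions and 1 transversion, so Ti/Tv = 8/1 = 8.000.

8.000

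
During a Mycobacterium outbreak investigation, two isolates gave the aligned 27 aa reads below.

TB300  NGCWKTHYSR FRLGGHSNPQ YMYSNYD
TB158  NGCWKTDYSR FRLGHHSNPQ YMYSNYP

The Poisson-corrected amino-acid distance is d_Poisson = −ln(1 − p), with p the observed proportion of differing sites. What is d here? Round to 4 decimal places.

0.1178

Differing sites — 7:H/D; 15:G/H; 27:D/P.
p = 3/27 = 0.111111.
d = −ln(1 − 0.111111) = −ln(0.888889) = 0.1178.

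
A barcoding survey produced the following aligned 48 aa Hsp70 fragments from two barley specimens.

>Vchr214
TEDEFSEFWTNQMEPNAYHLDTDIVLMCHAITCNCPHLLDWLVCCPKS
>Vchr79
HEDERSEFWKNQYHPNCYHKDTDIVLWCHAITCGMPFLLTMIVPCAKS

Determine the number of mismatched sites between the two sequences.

16

Mismatches occur at site 1 (T↔H), site 5 (F↔R), site 10 (T↔K), site 13 (M↔Y), site 14 (E↔H), site 17 (A↔C), site 20 (L↔K), site 27 (M↔W), site 34 (N↔G), site 35 (C↔M), site 37 (H↔F), site 40 (D↔T), site 41 (W↔M), site 42 (L↔I), site 44 (C↔P), site 46 (P↔A).
That gives 16 mismatches out of 48 aligned sites, so the Hamming distance is 16.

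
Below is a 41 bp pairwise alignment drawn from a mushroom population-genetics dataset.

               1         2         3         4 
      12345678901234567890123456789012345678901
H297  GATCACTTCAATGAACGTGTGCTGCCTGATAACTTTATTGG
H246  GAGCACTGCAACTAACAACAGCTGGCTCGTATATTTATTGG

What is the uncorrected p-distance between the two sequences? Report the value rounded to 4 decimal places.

Differing sites — 3:T/G; 8:T/G; 12:T/C; 13:G/T; 17:G/A; 18:T/A; 19:G/C; 20:T/A; 25:C/G; 28:G/C; 29:A/G; 32:A/T; 33:C/A.
There are 13 differences over 41 sites, so p = 13/41 = 0.3171.

0.3171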